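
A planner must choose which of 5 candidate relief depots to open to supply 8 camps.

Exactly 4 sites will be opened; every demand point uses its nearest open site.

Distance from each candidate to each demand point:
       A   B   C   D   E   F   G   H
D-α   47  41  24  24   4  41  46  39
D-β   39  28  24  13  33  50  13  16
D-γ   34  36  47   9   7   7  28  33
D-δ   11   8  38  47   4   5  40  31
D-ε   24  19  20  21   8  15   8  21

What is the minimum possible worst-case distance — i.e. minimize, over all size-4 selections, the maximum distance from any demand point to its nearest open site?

20

Open {D-α, D-β, D-δ, D-ε}.
  Farthest demand point is C at distance 20 (to D-ε); all others are ≤ 20.
With {D-β, D-γ, D-δ, D-ε} the worst case is 20.
With {D-α, D-γ, D-δ, D-ε} the worst case is 21.
No size-4 selection achieves below 20.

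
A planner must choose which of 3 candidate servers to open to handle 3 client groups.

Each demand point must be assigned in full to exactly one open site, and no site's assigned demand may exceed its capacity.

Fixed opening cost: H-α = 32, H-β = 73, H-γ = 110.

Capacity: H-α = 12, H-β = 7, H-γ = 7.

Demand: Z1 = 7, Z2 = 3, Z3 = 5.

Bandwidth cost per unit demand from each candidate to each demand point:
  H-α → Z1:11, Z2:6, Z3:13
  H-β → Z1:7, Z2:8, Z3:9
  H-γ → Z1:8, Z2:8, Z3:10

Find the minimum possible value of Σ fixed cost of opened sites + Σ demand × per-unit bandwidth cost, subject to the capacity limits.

Open {H-α, H-β}; cheapest assignment that respects the capacities:
  H-α (cap 12, load 8): Z2, Z3 — cost 3×6 + 5×13 = 83
  H-β (cap 7, load 7): Z1 — cost 7×7 = 49
  Shipping 132, fixed 105 → total 237.
  Any other capacity-feasible assignment to {H-α, H-β} ships for at least 132.
Compare {H-α, H-γ}: its best feasible assignment gives total 281.
Compare {H-α, H-β, H-γ}: its best feasible assignment gives total 332.
Every other set of open sites that can feasibly serve all demand totals ≥ 281 even under its best assignment. Minimum: 237.

237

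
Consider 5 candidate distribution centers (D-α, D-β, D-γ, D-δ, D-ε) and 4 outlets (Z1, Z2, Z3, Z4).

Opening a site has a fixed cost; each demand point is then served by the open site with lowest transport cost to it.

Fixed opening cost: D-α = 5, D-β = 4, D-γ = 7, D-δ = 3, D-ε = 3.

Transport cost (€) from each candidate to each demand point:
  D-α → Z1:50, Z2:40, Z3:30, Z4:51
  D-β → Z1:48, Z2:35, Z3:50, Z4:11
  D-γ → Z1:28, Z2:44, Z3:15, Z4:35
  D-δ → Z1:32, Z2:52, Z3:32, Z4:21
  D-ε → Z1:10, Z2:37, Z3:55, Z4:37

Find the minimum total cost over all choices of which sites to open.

85

Open {D-β, D-γ, D-ε}: assign each demand point to its cheapest open site.
  Z1→D-ε 10, Z2→D-β 35, Z3→D-γ 15, Z4→D-β 11
  transport cost 71, fixed 14 → total 85.
Compare {D-β, D-γ, D-δ, D-ε}: transport cost 71 + fixed 17 = 88.
Compare {D-α, D-β, D-γ, D-ε}: transport cost 71 + fixed 19 = 90.
Compare {D-α, D-β, D-γ, D-δ, D-ε}: transport cost 71 + fixed 22 = 93.
All other subsets cost ≥ 88. Minimum total cost: 85.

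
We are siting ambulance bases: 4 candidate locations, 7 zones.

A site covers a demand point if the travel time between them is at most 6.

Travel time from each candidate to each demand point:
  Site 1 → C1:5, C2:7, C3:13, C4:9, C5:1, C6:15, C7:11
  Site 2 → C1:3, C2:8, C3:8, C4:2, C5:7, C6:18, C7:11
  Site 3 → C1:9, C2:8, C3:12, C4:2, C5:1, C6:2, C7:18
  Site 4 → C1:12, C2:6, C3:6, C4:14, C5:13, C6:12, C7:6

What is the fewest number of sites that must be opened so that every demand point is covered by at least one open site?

3

Coverage sets (demand points within 6 of each site):
  Site 1: {C1, C5}
  Site 2: {C1, C4}
  Site 3: {C4, C5, C6}
  Site 4: {C2, C3, C7}
No 2 sites suffice: every size-2 union leaves at least one demand point uncovered.
But {Site 1, Site 3, Site 4} covers everything, so the minimum is 3.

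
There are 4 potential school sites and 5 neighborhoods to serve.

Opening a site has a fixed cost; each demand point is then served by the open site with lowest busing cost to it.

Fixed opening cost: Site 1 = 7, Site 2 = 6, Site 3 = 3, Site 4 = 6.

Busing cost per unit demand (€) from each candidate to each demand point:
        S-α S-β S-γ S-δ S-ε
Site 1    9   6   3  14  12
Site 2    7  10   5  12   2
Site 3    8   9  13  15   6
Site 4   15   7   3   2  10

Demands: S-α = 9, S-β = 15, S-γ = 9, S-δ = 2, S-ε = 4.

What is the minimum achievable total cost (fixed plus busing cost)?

Open {Site 1, Site 2, Site 4}: assign each demand point to its cheapest open site.
  S-α→Site 2 9×7=63, S-β→Site 1 15×6=90, S-γ→Site 1 9×3=27, S-δ→Site 4 2×2=4, S-ε→Site 2 4×2=8
  busing cost 192, fixed 19 → total 211.
Compare {Site 1, Site 2, Site 3, Site 4}: busing cost 192 + fixed 22 = 214.
Compare {Site 2, Site 4}: busing cost 207 + fixed 12 = 219.
Compare {Site 2, Site 3, Site 4}: busing cost 207 + fixed 15 = 222.
All other subsets cost ≥ 214. Minimum total cost: 211.

211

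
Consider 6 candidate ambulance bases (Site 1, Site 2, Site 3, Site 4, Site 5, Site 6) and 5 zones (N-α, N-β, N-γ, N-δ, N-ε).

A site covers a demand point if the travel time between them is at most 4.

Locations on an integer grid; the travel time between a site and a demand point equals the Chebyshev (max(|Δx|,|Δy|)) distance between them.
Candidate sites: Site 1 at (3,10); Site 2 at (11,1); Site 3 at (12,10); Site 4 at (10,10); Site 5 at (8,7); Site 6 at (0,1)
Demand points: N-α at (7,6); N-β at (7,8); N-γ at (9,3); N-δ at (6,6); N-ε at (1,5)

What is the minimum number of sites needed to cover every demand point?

Coverage sets (demand points within 4 of each site):
  Site 1: {N-α, N-β, N-δ}
  Site 2: {N-γ}
  Site 3: {}
  Site 4: {N-α, N-β, N-δ}
  Site 5: {N-α, N-β, N-γ, N-δ}
  Site 6: {N-ε}
No single site covers all 5 demand points.
But {Site 5, Site 6} covers everything, so the minimum is 2.

2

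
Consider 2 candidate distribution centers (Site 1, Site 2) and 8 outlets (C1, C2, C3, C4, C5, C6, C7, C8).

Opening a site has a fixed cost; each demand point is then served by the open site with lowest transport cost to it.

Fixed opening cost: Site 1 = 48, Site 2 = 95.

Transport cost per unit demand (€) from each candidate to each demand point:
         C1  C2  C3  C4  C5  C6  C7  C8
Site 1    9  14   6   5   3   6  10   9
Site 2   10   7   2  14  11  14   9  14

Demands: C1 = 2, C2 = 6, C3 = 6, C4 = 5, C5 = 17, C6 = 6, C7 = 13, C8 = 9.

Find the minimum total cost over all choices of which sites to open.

Open {Site 1}: assign each demand point to its cheapest open site.
  C1→Site 1 2×9=18, C2→Site 1 6×14=84, C3→Site 1 6×6=36, C4→Site 1 5×5=25, C5→Site 1 17×3=51, C6→Site 1 6×6=36, C7→Site 1 13×10=130, C8→Site 1 9×9=81
  transport cost 461, fixed 48 → total 509.
Compare {Site 1, Site 2}: transport cost 382 + fixed 143 = 525.
Compare {Site 2}: transport cost 658 + fixed 95 = 753.

509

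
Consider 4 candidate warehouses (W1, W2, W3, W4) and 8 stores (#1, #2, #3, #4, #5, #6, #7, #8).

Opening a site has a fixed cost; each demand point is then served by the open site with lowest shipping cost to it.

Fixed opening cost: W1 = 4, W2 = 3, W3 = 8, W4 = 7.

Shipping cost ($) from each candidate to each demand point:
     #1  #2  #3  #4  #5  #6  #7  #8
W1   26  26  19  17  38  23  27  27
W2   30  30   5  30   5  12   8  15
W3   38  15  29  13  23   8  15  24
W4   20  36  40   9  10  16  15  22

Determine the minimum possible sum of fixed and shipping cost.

Open {W2, W3, W4}: assign each demand point to its cheapest open site.
  #1→W4 20, #2→W3 15, #3→W2 5, #4→W4 9, #5→W2 5, #6→W3 8, #7→W2 8, #8→W2 15
  shipping cost 85, fixed 18 → total 103.
Compare {W1, W2, W3, W4}: shipping cost 85 + fixed 22 = 107.
Compare {W2, W3}: shipping cost 99 + fixed 11 = 110.
Compare {W1, W2, W3}: shipping cost 95 + fixed 15 = 110.
All other subsets cost ≥ 107. Minimum total cost: 103.

103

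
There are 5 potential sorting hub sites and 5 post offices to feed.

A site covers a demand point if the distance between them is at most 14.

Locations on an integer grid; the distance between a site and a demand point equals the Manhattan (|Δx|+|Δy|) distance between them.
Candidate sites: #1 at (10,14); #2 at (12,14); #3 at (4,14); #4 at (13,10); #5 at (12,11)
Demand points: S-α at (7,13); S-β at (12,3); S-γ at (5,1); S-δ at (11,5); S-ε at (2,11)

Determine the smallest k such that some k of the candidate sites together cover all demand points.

Coverage sets (demand points within 14 of each site):
  #1: {S-α, S-β, S-δ, S-ε}
  #2: {S-α, S-β, S-δ, S-ε}
  #3: {S-α, S-γ, S-ε}
  #4: {S-α, S-β, S-δ, S-ε}
  #5: {S-α, S-β, S-δ, S-ε}
No single site covers all 5 demand points.
But {#1, #3} covers everything, so the minimum is 2.

2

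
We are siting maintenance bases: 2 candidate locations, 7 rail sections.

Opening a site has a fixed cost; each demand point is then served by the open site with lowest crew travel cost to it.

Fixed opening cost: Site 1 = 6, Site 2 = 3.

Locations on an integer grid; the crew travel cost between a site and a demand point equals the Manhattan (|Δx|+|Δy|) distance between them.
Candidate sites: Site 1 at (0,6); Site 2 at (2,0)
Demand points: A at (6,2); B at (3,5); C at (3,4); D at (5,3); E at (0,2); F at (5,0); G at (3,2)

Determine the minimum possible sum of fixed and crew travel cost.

Open {Site 2}: assign each demand point to its cheapest open site.
  A→Site 2 6, B→Site 2 6, C→Site 2 5, D→Site 2 6, E→Site 2 4, F→Site 2 3, G→Site 2 3
  crew travel cost 33, fixed 3 → total 36.
Compare {Site 1, Site 2}: crew travel cost 31 + fixed 9 = 40.
Compare {Site 1}: crew travel cost 49 + fixed 6 = 55.

36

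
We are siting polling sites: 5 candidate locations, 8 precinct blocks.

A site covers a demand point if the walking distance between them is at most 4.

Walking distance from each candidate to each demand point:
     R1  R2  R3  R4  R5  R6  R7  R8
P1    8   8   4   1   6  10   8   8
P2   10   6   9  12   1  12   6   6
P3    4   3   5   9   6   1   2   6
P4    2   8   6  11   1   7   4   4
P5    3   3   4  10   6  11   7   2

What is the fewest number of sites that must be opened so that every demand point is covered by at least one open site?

Coverage sets (demand points within 4 of each site):
  P1: {R3, R4}
  P2: {R5}
  P3: {R1, R2, R6, R7}
  P4: {R1, R5, R7, R8}
  P5: {R1, R2, R3, R8}
No 2 sites suffice: every size-2 union leaves at least one demand point uncovered.
But {P1, P3, P4} covers everything, so the minimum is 3.

3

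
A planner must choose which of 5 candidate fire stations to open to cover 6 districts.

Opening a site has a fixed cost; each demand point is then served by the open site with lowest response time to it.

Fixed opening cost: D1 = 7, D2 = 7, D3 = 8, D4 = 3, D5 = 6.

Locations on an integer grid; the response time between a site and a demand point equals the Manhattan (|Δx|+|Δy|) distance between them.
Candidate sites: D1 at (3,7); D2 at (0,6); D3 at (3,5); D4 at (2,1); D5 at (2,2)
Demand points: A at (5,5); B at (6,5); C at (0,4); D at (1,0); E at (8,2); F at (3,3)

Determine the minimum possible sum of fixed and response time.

31

Open {D3, D4}: assign each demand point to its cheapest open site.
  A→D3 2, B→D3 3, C→D3 4, D→D4 2, E→D4 7, F→D3 2
  response time 20, fixed 11 → total 31.
Compare {D3}: response time 26 + fixed 8 = 34.
Compare {D5}: response time 28 + fixed 6 = 34.
Compare {D3, D5}: response time 20 + fixed 14 = 34.
All other subsets cost ≥ 34. Minimum total cost: 31.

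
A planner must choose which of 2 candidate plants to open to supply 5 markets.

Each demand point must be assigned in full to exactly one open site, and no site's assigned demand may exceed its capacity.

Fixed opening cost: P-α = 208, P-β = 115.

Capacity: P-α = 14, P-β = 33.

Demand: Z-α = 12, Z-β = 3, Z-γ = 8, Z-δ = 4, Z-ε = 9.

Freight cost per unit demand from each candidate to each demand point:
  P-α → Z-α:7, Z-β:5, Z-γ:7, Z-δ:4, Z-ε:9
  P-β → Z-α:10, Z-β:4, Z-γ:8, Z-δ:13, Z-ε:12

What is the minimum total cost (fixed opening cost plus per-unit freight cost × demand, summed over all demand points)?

Open {P-α, P-β}; cheapest assignment that respects the capacities:
  P-α (cap 14, load 13): Z-δ, Z-ε — cost 4×4 + 9×9 = 97
  P-β (cap 33, load 23): Z-α, Z-β, Z-γ — cost 12×10 + 3×4 + 8×8 = 196
  Shipping 293, fixed 323 → total 616.
  Any other capacity-feasible assignment to {P-α, P-β} ships for at least 293.
Total demand is 36 and no other set of sites has combined capacity ≥ 36, so {P-α, P-β} is the only feasible choice of open sites. Minimum: 616.

616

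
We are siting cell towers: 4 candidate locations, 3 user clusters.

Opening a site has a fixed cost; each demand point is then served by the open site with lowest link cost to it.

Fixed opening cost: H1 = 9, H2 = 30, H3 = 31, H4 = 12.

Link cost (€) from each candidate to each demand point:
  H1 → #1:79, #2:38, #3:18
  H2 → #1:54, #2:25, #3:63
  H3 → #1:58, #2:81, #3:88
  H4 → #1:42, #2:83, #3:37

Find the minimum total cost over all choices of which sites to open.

119

Open {H1, H4}: assign each demand point to its cheapest open site.
  #1→H4 42, #2→H1 38, #3→H1 18
  link cost 98, fixed 21 → total 119.
Compare {H1, H2}: link cost 97 + fixed 39 = 136.
Compare {H1, H2, H4}: link cost 85 + fixed 51 = 136.
Compare {H1}: link cost 135 + fixed 9 = 144.
All other subsets cost ≥ 136. Minimum total cost: 119.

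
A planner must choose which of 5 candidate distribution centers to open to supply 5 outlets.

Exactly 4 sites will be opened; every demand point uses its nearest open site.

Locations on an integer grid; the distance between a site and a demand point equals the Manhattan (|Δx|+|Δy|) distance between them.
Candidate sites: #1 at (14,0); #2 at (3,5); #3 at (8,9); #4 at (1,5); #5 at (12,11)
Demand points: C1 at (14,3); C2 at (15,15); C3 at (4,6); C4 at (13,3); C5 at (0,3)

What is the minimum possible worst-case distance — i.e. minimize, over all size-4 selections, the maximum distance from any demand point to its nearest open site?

7

Open {#1, #2, #3, #5}.
  Farthest demand point is C2 at distance 7 (to #5); all others are ≤ 7.
With {#1, #2, #4, #5} the worst case is 7.
With {#1, #3, #4, #5} the worst case is 7.
No size-4 selection achieves below 7.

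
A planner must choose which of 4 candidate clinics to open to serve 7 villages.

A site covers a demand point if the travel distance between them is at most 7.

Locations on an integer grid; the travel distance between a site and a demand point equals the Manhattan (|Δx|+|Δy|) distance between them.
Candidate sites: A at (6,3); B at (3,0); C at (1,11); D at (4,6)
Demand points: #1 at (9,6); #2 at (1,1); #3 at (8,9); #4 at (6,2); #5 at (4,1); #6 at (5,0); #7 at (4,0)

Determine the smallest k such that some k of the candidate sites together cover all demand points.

Coverage sets (demand points within 7 of each site):
  A: {#1, #2, #4, #5, #6, #7}
  B: {#2, #4, #5, #6, #7}
  C: {}
  D: {#1, #3, #4, #5, #6, #7}
No single site covers all 7 demand points.
But {A, D} covers everything, so the minimum is 2.

2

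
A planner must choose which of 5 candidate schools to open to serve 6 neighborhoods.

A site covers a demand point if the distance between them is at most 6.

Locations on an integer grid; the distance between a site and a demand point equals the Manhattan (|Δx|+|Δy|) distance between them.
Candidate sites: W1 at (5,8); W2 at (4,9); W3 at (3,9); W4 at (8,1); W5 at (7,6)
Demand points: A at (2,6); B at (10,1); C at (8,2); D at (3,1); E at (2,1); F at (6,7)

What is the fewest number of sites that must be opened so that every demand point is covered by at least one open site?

Coverage sets (demand points within 6 of each site):
  W1: {A, F}
  W2: {A, F}
  W3: {A, F}
  W4: {B, C, D, E}
  W5: {A, C, F}
No single site covers all 6 demand points.
But {W1, W4} covers everything, so the minimum is 2.

2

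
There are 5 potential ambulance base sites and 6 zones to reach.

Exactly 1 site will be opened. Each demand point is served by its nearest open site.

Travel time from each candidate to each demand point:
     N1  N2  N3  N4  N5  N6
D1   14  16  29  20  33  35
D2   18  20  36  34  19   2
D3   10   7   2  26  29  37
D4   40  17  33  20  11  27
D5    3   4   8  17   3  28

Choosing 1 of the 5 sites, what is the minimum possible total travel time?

Open {D5}.
  N1→D5 3, N2→D5 4, N3→D5 8, N4→D5 17, N5→D5 3, N6→D5 28  ⇒ total 63.
Compare {D3}: total 111.
Compare {D2}: total 129.
No size-1 selection does better; minimum is 63.

63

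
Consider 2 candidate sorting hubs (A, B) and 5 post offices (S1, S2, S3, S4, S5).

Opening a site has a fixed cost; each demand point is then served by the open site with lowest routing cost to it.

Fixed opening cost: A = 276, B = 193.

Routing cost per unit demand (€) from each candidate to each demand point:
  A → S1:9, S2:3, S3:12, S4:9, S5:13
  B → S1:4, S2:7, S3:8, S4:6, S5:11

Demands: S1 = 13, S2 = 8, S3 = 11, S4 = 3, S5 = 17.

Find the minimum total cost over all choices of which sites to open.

Open {B}: assign each demand point to its cheapest open site.
  S1→B 13×4=52, S2→B 8×7=56, S3→B 11×8=88, S4→B 3×6=18, S5→B 17×11=187
  routing cost 401, fixed 193 → total 594.
Compare {A}: routing cost 521 + fixed 276 = 797.
Compare {A, B}: routing cost 369 + fixed 469 = 838.

594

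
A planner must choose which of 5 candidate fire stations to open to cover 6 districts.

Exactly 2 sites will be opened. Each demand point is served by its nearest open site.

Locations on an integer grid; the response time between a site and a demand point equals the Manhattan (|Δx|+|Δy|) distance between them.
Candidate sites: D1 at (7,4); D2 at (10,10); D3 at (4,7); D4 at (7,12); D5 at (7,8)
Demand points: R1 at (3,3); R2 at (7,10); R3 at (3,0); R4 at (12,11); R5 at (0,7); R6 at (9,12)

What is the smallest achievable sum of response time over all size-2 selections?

Open {D2, D3}.
  R1→D3 5, R2→D2 3, R3→D3 8, R4→D2 3, R5→D3 4, R6→D2 3  ⇒ total 26.
Compare {D3, D4}: total 27.
Compare {D1, D2}: total 32.
No size-2 selection does better; minimum is 26.

26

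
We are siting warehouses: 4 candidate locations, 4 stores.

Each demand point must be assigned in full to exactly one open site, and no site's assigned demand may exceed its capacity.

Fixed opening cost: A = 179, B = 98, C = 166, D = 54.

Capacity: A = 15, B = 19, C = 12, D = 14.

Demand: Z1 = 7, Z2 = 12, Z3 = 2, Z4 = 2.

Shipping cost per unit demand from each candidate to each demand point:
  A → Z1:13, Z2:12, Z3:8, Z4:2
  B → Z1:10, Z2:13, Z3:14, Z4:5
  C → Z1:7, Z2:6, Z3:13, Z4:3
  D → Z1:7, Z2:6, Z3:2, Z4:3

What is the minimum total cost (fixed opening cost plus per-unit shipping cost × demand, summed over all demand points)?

308

Open {B, D}; cheapest assignment that respects the capacities:
  B (cap 19, load 9): Z1, Z4 — cost 7×10 + 2×5 = 80
  D (cap 14, load 14): Z2, Z3 — cost 12×6 + 2×2 = 76
  Shipping 156, fixed 152 → total 308.
  Any other capacity-feasible assignment to {B, D} ships for at least 156.
Compare {C, D}: its best feasible assignment gives total 351.
Compare {A, D}: its best feasible assignment gives total 404.
Every other set of open sites that can feasibly serve all demand totals ≥ 351 even under its best assignment. Minimum: 308.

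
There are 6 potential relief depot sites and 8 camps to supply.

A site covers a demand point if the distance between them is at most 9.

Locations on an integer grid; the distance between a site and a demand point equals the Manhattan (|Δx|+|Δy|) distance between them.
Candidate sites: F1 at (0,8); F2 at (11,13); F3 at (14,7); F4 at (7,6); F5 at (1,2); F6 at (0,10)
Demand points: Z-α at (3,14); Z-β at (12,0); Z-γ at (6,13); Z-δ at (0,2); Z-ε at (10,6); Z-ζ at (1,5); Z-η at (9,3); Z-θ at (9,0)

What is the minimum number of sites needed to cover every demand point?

Coverage sets (demand points within 9 of each site):
  F1: {Z-α, Z-δ, Z-ζ}
  F2: {Z-α, Z-γ, Z-ε}
  F3: {Z-β, Z-ε, Z-η}
  F4: {Z-γ, Z-ε, Z-ζ, Z-η, Z-θ}
  F5: {Z-δ, Z-ζ, Z-η}
  F6: {Z-α, Z-γ, Z-δ, Z-ζ}
No 2 sites suffice: every size-2 union leaves at least one demand point uncovered.
But {F1, F3, F4} covers everything, so the minimum is 3.

3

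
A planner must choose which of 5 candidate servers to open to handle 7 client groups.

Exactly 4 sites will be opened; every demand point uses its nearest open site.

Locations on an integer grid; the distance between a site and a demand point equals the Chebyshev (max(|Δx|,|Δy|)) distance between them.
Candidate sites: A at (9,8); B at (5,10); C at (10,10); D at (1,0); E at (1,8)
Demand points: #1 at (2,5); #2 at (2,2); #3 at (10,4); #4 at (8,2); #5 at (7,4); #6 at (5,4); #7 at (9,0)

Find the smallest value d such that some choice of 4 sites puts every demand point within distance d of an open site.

8

Open {A, B, C, D}.
  Farthest demand point is #7 at distance 8 (to A); all others are ≤ 8.
With {A, B, C, E} the worst case is 8.
With {A, B, D, E} the worst case is 8.
No size-4 selection achieves below 8.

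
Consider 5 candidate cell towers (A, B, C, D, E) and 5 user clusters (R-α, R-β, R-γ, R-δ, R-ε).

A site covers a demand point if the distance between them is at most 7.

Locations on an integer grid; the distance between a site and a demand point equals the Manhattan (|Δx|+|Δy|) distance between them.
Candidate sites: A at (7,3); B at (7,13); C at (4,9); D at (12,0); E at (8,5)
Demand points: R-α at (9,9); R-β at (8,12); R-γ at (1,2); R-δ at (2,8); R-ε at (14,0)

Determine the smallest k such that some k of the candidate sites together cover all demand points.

Coverage sets (demand points within 7 of each site):
  A: {R-γ}
  B: {R-α, R-β}
  C: {R-α, R-β, R-δ}
  D: {R-ε}
  E: {R-α, R-β}
No 2 sites suffice: every size-2 union leaves at least one demand point uncovered.
But {A, C, D} covers everything, so the minimum is 3.

3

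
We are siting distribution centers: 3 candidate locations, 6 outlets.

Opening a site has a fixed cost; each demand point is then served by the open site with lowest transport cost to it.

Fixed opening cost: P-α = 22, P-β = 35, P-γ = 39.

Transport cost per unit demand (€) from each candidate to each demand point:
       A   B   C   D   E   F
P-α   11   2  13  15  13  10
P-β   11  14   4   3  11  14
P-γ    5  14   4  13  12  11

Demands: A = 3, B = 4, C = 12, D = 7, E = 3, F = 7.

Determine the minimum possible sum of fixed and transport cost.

270

Open {P-α, P-β}: assign each demand point to its cheapest open site.
  A→P-α 3×11=33, B→P-α 4×2=8, C→P-β 12×4=48, D→P-β 7×3=21, E→P-β 3×11=33, F→P-α 7×10=70
  transport cost 213, fixed 57 → total 270.
Compare {P-α, P-β, P-γ}: transport cost 195 + fixed 96 = 291.
Compare {P-β}: transport cost 289 + fixed 35 = 324.
Compare {P-β, P-γ}: transport cost 250 + fixed 74 = 324.
All other subsets cost ≥ 291. Minimum total cost: 270.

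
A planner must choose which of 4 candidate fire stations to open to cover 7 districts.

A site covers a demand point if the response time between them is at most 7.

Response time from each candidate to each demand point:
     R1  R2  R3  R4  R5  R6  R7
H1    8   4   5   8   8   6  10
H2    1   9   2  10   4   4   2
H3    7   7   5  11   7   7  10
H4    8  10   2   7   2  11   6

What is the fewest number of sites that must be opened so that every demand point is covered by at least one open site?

Coverage sets (demand points within 7 of each site):
  H1: {R2, R3, R6}
  H2: {R1, R3, R5, R6, R7}
  H3: {R1, R2, R3, R5, R6}
  H4: {R3, R4, R5, R7}
No single site covers all 7 demand points.
But {H3, H4} covers everything, so the minimum is 2.

2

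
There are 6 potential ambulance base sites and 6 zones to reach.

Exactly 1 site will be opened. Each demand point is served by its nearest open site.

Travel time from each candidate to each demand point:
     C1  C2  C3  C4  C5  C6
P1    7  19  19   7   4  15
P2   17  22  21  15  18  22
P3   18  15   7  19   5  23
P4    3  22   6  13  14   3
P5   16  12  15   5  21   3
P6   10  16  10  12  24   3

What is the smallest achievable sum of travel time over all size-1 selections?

61

Open {P4}.
  C1→P4 3, C2→P4 22, C3→P4 6, C4→P4 13, C5→P4 14, C6→P4 3  ⇒ total 61.
Compare {P1}: total 71.
Compare {P5}: total 72.
No size-1 selection does better; minimum is 61.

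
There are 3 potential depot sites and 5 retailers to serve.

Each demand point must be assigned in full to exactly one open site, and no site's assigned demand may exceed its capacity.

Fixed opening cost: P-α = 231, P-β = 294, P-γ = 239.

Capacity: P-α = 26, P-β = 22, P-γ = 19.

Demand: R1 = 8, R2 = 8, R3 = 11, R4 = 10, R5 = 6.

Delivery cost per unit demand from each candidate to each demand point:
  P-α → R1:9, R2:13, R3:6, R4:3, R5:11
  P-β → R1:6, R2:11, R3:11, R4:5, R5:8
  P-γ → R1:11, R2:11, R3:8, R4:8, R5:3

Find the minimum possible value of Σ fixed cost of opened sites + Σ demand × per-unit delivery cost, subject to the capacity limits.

Open {P-α, P-γ}; cheapest assignment that respects the capacities:
  P-α (cap 26, load 26): R1, R2, R4 — cost 8×9 + 8×13 + 10×3 = 206
  P-γ (cap 19, load 17): R3, R5 — cost 11×8 + 6×3 = 106
  Shipping 312, fixed 470 → total 782.
  Any other capacity-feasible assignment to {P-α, P-γ} ships for at least 312.
Compare {P-α, P-β}: its best feasible assignment gives total 805.
Compare {P-α, P-β, P-γ}: its best feasible assignment gives total 1014.
Every other set of open sites that can feasibly serve all demand totals ≥ 805 even under its best assignment. Minimum: 782.

782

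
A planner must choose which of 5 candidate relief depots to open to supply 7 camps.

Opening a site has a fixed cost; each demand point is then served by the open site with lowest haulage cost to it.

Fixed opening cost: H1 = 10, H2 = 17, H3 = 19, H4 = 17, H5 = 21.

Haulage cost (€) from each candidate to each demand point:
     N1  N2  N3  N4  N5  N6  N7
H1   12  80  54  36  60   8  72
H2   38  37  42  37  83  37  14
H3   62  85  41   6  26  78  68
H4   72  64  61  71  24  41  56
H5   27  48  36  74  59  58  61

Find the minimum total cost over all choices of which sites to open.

Open {H1, H2, H3}: assign each demand point to its cheapest open site.
  N1→H1 12, N2→H2 37, N3→H3 41, N4→H3 6, N5→H3 26, N6→H1 8, N7→H2 14
  haulage cost 144, fixed 46 → total 190.
Compare {H1, H2, H3, H4}: haulage cost 142 + fixed 63 = 205.
Compare {H1, H2, H3, H5}: haulage cost 139 + fixed 67 = 206.
Compare {H1, H2, H4}: haulage cost 173 + fixed 44 = 217.
All other subsets cost ≥ 205. Minimum total cost: 190.

190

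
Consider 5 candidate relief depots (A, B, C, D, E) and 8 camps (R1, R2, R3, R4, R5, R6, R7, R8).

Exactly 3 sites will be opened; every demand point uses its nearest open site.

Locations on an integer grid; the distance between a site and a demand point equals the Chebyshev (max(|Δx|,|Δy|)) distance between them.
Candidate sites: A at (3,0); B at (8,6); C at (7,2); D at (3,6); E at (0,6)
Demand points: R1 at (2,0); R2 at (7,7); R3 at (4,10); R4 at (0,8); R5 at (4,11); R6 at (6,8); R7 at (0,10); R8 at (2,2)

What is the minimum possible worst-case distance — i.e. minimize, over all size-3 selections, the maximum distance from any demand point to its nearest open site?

Open {A, B, D}.
  Farthest demand point is R5 at distance 5 (to B); all others are ≤ 5.
With {A, B, E} the worst case is 5.
With {A, C, D} the worst case is 5.
No size-3 selection achieves below 5.

5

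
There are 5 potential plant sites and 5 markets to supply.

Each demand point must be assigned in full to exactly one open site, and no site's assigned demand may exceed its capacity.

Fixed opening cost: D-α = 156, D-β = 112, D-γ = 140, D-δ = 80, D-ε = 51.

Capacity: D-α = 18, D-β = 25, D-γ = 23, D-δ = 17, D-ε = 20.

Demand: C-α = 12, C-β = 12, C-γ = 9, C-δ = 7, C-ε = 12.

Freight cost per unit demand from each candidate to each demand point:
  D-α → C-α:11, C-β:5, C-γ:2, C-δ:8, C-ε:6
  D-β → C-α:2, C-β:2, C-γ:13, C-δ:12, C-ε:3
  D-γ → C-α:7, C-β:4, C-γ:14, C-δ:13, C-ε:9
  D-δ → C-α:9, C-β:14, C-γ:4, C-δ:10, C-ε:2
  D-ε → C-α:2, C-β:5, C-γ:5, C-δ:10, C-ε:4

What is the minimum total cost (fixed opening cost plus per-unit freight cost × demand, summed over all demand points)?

430

Open {D-β, D-δ, D-ε}; cheapest assignment that respects the capacities:
  D-β (cap 25, load 24): C-α, C-β — cost 12×2 + 12×2 = 48
  D-δ (cap 17, load 12): C-ε — cost 12×2 = 24
  D-ε (cap 20, load 16): C-γ, C-δ — cost 9×5 + 7×10 = 115
  Shipping 187, fixed 243 → total 430.
  Any other capacity-feasible assignment to {D-β, D-δ, D-ε} ships for at least 187.
Compare {D-α, D-β, D-ε}: its best feasible assignment gives total 477.
Compare {D-α, D-β, D-δ}: its best feasible assignment gives total 494.
Every other set of open sites that can feasibly serve all demand totals ≥ 477 even under its best assignment. Minimum: 430.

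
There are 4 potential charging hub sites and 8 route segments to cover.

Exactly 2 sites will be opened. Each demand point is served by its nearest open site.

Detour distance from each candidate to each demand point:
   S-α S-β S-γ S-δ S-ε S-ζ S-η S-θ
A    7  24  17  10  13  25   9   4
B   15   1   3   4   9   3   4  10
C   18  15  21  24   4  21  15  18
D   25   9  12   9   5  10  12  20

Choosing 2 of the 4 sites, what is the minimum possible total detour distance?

35

Open {A, B}.
  S-α→A 7, S-β→B 1, S-γ→B 3, S-δ→B 4, S-ε→B 9, S-ζ→B 3, S-η→B 4, S-θ→A 4  ⇒ total 35.
Compare {B, C}: total 44.
Compare {B, D}: total 45.
No size-2 selection does better; minimum is 35.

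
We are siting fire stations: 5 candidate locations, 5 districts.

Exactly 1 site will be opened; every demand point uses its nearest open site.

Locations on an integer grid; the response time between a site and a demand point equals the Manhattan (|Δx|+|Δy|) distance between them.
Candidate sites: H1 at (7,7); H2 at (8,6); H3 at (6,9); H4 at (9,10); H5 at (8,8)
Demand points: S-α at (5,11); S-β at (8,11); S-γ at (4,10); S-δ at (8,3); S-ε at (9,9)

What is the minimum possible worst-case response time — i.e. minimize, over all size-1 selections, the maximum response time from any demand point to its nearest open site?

Open {H1}.
  Farthest demand point is S-α at response time 6 (to H1); all others are ≤ 6.
With {H5} the worst case is 6.
With {H2} the worst case is 8.
No size-1 selection achieves below 6.

6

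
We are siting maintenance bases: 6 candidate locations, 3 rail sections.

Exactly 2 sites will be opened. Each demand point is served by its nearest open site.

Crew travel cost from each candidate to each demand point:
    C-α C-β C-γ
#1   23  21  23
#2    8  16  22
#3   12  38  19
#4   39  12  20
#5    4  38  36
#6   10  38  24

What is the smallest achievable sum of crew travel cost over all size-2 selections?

Open {#4, #5}.
  C-α→#5 4, C-β→#4 12, C-γ→#4 20  ⇒ total 36.
Compare {#2, #4}: total 40.
Compare {#2, #5}: total 42.
No size-2 selection does better; minimum is 36.

36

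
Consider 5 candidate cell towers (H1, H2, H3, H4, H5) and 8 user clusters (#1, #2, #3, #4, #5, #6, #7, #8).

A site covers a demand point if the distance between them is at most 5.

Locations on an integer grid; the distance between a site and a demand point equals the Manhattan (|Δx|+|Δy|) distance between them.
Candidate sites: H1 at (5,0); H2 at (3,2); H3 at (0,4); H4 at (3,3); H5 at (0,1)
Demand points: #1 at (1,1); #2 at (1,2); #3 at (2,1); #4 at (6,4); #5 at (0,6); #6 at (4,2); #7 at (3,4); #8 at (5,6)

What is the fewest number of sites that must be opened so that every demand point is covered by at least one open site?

2

Coverage sets (demand points within 5 of each site):
  H1: {#1, #3, #4, #6}
  H2: {#1, #2, #3, #4, #6, #7}
  H3: {#1, #2, #3, #5, #7}
  H4: {#1, #2, #3, #4, #6, #7, #8}
  H5: {#1, #2, #3, #5, #6}
No single site covers all 8 demand points.
But {H3, H4} covers everything, so the minimum is 2.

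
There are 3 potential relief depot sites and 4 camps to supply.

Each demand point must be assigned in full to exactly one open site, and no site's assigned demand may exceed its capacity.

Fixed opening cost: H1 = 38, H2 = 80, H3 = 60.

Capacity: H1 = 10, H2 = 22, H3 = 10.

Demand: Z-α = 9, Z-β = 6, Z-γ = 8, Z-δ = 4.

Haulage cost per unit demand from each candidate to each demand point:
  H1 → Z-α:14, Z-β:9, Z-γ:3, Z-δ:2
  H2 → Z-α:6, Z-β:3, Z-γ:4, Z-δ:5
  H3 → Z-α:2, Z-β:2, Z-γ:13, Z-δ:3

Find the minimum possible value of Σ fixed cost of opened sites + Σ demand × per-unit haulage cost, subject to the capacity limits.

Open {H2, H3}; cheapest assignment that respects the capacities:
  H2 (cap 22, load 18): Z-β, Z-γ, Z-δ — cost 6×3 + 8×4 + 4×5 = 70
  H3 (cap 10, load 9): Z-α — cost 9×2 = 18
  Shipping 88, fixed 140 → total 228.
  Any other capacity-feasible assignment to {H2, H3} ships for at least 88.
Compare {H1, H2}: its best feasible assignment gives total 234.
Compare {H1, H2, H3}: its best feasible assignment gives total 254.
Every other set of open sites that can feasibly serve all demand totals ≥ 234 even under its best assignment. Minimum: 228.

228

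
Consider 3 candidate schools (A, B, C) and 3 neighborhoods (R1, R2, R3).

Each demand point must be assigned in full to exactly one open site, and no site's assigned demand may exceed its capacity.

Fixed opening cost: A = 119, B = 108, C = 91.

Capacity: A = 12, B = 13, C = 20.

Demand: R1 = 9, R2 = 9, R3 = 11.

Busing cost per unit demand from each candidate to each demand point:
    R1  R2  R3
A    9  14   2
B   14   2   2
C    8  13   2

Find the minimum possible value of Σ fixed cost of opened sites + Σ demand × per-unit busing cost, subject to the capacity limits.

Open {B, C}; cheapest assignment that respects the capacities:
  B (cap 13, load 9): R2 — cost 9×2 = 18
  C (cap 20, load 20): R1, R3 — cost 9×8 + 11×2 = 94
  Shipping 112, fixed 199 → total 311.
  Any other capacity-feasible assignment to {B, C} ships for at least 112.
Compare {A, C}: its best feasible assignment gives total 421.
Compare {A, B, C}: its best feasible assignment gives total 430.
Every other set of open sites that can feasibly serve all demand totals ≥ 421 even under its best assignment. Minimum: 311.

311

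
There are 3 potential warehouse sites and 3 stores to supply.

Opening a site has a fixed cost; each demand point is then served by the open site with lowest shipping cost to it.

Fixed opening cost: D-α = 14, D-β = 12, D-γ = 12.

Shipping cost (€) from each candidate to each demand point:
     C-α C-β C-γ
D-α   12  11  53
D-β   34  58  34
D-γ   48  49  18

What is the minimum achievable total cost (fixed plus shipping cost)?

67

Open {D-α, D-γ}: assign each demand point to its cheapest open site.
  C-α→D-α 12, C-β→D-α 11, C-γ→D-γ 18
  shipping cost 41, fixed 26 → total 67.
Compare {D-α, D-β, D-γ}: shipping cost 41 + fixed 38 = 79.
Compare {D-α, D-β}: shipping cost 57 + fixed 26 = 83.
Compare {D-α}: shipping cost 76 + fixed 14 = 90.
All other subsets cost ≥ 79. Minimum total cost: 67.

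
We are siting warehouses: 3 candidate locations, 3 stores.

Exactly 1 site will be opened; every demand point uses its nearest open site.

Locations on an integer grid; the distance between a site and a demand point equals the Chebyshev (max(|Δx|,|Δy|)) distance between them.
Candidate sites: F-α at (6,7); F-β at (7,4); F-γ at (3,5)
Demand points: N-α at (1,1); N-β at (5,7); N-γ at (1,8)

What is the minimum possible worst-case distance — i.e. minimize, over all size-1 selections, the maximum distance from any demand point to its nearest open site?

Open {F-γ}.
  Farthest demand point is N-α at distance 4 (to F-γ); all others are ≤ 4.
With {F-α} the worst case is 6.
With {F-β} the worst case is 6.
No size-1 selection achieves below 4.

4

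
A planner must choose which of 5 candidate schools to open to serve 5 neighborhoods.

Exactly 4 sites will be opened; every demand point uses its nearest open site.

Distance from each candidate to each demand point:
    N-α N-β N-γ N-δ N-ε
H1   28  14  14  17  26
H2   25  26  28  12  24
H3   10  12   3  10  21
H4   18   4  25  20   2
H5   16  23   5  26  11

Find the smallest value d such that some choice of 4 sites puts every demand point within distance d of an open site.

10

Open {H1, H2, H3, H4}.
  Farthest demand point is N-α at distance 10 (to H3); all others are ≤ 10.
With {H1, H3, H4, H5} the worst case is 10.
With {H2, H3, H4, H5} the worst case is 10.
No size-4 selection achieves below 10.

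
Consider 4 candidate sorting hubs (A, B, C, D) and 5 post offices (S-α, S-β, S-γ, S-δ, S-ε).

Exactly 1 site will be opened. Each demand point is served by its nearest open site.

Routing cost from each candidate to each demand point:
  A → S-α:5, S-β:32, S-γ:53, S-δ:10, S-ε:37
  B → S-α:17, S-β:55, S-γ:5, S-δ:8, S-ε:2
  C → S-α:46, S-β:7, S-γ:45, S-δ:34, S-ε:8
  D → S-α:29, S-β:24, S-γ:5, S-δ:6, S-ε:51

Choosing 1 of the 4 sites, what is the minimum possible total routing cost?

Open {B}.
  S-α→B 17, S-β→B 55, S-γ→B 5, S-δ→B 8, S-ε→B 2  ⇒ total 87.
Compare {D}: total 115.
Compare {A}: total 137.
No size-1 selection does better; minimum is 87.

87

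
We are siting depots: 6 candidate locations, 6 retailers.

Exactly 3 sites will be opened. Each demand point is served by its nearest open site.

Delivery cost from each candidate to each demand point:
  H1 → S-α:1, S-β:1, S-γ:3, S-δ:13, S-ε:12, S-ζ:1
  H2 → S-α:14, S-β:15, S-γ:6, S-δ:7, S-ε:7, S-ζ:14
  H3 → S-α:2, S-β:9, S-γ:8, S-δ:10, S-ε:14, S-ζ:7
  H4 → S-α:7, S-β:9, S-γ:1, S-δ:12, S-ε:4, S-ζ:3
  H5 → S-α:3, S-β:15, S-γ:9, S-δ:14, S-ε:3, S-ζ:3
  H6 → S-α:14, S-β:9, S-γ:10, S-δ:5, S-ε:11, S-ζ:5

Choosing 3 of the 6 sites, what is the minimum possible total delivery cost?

13

Open {H1, H4, H6}.
  S-α→H1 1, S-β→H1 1, S-γ→H4 1, S-δ→H6 5, S-ε→H4 4, S-ζ→H1 1  ⇒ total 13.
Compare {H1, H5, H6}: total 14.
Compare {H1, H2, H4}: total 15.
No size-3 selection does better; minimum is 13.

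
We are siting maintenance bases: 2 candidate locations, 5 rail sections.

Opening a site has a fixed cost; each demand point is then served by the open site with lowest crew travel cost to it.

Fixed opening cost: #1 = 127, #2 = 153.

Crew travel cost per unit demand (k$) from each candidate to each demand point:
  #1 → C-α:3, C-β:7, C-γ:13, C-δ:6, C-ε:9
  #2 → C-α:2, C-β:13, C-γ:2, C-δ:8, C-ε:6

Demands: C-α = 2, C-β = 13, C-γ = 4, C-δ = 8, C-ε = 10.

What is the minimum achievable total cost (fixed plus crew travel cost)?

Open {#1}: assign each demand point to its cheapest open site.
  C-α→#1 2×3=6, C-β→#1 13×7=91, C-γ→#1 4×13=52, C-δ→#1 8×6=48, C-ε→#1 10×9=90
  crew travel cost 287, fixed 127 → total 414.
Compare {#2}: crew travel cost 305 + fixed 153 = 458.
Compare {#1, #2}: crew travel cost 211 + fixed 280 = 491.

414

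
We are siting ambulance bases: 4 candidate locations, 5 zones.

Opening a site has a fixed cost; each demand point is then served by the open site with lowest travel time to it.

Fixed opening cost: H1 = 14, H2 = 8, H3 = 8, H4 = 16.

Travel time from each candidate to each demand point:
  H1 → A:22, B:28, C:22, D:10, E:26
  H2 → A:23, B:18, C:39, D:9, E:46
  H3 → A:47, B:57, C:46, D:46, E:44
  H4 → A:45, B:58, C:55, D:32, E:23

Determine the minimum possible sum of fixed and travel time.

119

Open {H1, H2}: assign each demand point to its cheapest open site.
  A→H1 22, B→H2 18, C→H1 22, D→H2 9, E→H1 26
  travel time 97, fixed 22 → total 119.
Compare {H1}: travel time 108 + fixed 14 = 122.
Compare {H1, H2, H3}: travel time 97 + fixed 30 = 127.
Compare {H1, H3}: travel time 108 + fixed 22 = 130.
All other subsets cost ≥ 122. Minimum total cost: 119.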